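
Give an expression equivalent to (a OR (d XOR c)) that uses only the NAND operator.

((a NAND a) NAND (((d NAND (d NAND c)) NAND (c NAND (d NAND c))) NAND ((d NAND (d NAND c)) NAND (c NAND (d NAND c)))))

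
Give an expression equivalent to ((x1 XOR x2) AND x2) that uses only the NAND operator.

((((x1 NAND (x1 NAND x2)) NAND (x2 NAND (x1 NAND x2))) NAND x2) NAND (((x1 NAND (x1 NAND x2)) NAND (x2 NAND (x1 NAND x2))) NAND x2))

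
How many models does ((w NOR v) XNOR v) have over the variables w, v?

Satisfying assignments: (1,0)
Count: 1 out of 4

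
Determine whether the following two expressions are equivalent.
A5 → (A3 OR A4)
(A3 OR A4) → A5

No, Converse is not equivalent to original (counterexample: A3=0, A5=0, A4=1)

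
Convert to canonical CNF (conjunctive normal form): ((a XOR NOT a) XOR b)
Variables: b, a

(NOT b OR a) AND (NOT b OR NOT a)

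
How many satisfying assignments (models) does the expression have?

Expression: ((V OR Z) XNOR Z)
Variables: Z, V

Satisfying assignments: (0,0), (1,0), (1,1)
Count: 3 out of 4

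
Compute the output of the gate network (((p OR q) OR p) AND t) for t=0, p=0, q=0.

Substituting: (((0 OR 0) OR 0) AND 0)
= 0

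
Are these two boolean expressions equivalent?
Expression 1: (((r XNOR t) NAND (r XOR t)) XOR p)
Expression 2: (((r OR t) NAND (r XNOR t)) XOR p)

No. Counterexample: with r=1, t=1, p=0, Expression 1 = 1 but Expression 2 = 0.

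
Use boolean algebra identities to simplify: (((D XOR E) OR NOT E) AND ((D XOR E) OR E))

By distribution ((E OR v) AND (E OR NOT v) = E):
= (D XOR E)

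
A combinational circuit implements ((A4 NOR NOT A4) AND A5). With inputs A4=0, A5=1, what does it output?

Substituting: ((0 NOR NOT 0) AND 1)
= 0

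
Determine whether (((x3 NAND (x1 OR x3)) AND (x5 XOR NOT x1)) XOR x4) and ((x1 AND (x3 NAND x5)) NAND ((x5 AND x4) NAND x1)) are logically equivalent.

No. Counterexample: with x1=0, x5=0, x3=0, x4=1, Expression 1 = 0 but Expression 2 = 1.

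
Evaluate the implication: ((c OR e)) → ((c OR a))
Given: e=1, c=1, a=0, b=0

Antecedent ((c OR e)) = 1; consequent ((c OR a)) = 1.
1 → 1 = 1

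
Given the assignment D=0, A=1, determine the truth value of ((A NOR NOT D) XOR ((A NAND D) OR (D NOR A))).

Substituting: ((1 NOR NOT 0) XOR ((1 NAND 0) OR (0 NOR 1)))
= 1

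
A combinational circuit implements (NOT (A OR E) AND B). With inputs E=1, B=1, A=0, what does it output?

Substituting: (NOT (0 OR 1) AND 1)
= 0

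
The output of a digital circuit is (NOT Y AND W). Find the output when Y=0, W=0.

Substituting: (NOT 0 AND 0)
= 0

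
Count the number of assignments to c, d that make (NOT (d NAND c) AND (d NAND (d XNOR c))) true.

No assignment satisfies the expression.
Count: 0 out of 4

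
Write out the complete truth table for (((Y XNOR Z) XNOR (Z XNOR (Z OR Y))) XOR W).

Z | Y | W | Output
------------------
0 | 0 | 0 | 1
0 | 0 | 1 | 0
0 | 1 | 0 | 1
0 | 1 | 1 | 0
1 | 0 | 0 | 0
1 | 0 | 1 | 1
1 | 1 | 0 | 1
1 | 1 | 1 | 0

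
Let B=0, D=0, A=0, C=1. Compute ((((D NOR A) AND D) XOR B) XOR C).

Substituting: ((((0 NOR 0) AND 0) XOR 0) XOR 1)
= 1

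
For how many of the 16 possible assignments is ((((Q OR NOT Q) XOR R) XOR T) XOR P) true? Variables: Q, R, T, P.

Satisfying assignments: (0,0,0,0), (0,0,1,1), (0,1,0,1), (0,1,1,0), (1,0,0,0), (1,0,1,1), (1,1,0,1), (1,1,1,0)
Count: 8 out of 16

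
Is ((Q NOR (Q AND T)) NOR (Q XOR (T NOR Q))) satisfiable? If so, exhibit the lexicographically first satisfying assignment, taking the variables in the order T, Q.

UNSATISFIABLE - no assignment makes this expression true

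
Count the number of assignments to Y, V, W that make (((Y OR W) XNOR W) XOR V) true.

Satisfying assignments: (0,0,0), (0,0,1), (1,0,1), (1,1,0)
Count: 4 out of 8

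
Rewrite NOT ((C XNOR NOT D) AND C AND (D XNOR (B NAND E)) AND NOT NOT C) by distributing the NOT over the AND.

NOT (C XNOR NOT D) OR NOT C OR NOT (D XNOR (B NAND E)) OR NOT C
De Morgan's: NOT(AND of terms) = OR of negations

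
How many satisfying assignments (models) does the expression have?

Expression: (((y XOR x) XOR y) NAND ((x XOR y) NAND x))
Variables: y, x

Satisfying assignments: (0,0), (0,1), (1,0)
Count: 3 out of 4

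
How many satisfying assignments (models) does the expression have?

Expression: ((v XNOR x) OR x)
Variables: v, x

Satisfying assignments: (0,0), (0,1), (1,1)
Count: 3 out of 4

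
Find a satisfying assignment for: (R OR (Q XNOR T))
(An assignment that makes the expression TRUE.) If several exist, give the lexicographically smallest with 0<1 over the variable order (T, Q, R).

T=0, Q=0, R=0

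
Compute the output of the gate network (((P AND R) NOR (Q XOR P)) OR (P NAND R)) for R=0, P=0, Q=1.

Substituting: (((0 AND 0) NOR (1 XOR 0)) OR (0 NAND 0))
= 1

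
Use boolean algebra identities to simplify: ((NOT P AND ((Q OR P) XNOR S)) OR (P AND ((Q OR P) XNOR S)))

By distribution ((E AND v) OR (E AND NOT v) = E):
= ((Q OR P) XNOR S)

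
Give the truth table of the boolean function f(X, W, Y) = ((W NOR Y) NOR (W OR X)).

X | W | Y | Output
------------------
0 | 0 | 0 | 0
0 | 0 | 1 | 1
0 | 1 | 0 | 0
0 | 1 | 1 | 0
1 | 0 | 0 | 0
1 | 0 | 1 | 0
1 | 1 | 0 | 0
1 | 1 | 1 | 0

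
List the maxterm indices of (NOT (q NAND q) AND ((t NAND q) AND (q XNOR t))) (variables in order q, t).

ΠM(0, 1, 2, 3) = (q OR t) AND (q OR NOT t) AND (NOT q OR t) AND (NOT q OR NOT t)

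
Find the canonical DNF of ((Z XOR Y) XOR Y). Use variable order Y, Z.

(NOT Y AND Z) OR (Y AND Z)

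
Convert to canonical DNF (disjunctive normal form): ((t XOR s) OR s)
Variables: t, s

(NOT t AND s) OR (t AND NOT s) OR (t AND s)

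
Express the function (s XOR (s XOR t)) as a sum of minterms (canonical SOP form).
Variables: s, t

Σm(1, 3) = (NOT s AND t) OR (s AND t)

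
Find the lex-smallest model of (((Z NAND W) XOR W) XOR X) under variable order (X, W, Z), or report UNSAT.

X=0, W=0, Z=0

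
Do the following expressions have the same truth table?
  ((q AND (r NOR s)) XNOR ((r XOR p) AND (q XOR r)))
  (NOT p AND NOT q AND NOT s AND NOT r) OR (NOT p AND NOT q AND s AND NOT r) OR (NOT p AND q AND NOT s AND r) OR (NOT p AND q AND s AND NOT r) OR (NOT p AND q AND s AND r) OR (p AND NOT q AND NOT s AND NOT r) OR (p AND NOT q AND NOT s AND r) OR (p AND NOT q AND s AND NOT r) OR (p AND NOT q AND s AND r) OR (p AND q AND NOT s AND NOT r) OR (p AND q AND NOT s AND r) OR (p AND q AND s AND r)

Yes, they are equivalent — the two output columns agree on all 16 assignments:
p | q | s | r | Expression 1 | Expression 2
-------------------------------------------
0 | 0 | 0 | 0 | 1 | 1
0 | 0 | 0 | 1 | 0 | 0
0 | 0 | 1 | 0 | 1 | 1
0 | 0 | 1 | 1 | 0 | 0
0 | 1 | 0 | 0 | 0 | 0
0 | 1 | 0 | 1 | 1 | 1
0 | 1 | 1 | 0 | 1 | 1
0 | 1 | 1 | 1 | 1 | 1
1 | 0 | 0 | 0 | 1 | 1
1 | 0 | 0 | 1 | 1 | 1
1 | 0 | 1 | 0 | 1 | 1
1 | 0 | 1 | 1 | 1 | 1
1 | 1 | 0 | 0 | 1 | 1
1 | 1 | 0 | 1 | 1 | 1
1 | 1 | 1 | 0 | 0 | 0
1 | 1 | 1 | 1 | 1 | 1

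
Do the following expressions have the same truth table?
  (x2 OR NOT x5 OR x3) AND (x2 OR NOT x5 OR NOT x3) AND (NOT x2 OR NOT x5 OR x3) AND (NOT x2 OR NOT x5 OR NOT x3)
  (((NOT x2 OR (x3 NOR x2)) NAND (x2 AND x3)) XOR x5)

Yes, they are equivalent — the two output columns agree on all 8 assignments:
x2 | x5 | x3 | Expression 1 | Expression 2
------------------------------------------
0 | 0 | 0 | 1 | 1
0 | 0 | 1 | 1 | 1
0 | 1 | 0 | 0 | 0
0 | 1 | 1 | 0 | 0
1 | 0 | 0 | 1 | 1
1 | 0 | 1 | 1 | 1
1 | 1 | 0 | 0 | 0
1 | 1 | 1 | 0 | 0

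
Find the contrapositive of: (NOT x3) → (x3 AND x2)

Contrapositive: NOT (x3 AND x2) → x3
Note: A statement and its contrapositive are logically equivalent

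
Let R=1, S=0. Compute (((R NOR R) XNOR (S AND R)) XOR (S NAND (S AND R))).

Substituting: (((1 NOR 1) XNOR (0 AND 1)) XOR (0 NAND (0 AND 1)))
= 0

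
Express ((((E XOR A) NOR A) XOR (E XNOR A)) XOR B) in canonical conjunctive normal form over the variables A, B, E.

(A OR B OR E) AND (A OR B OR NOT E) AND (NOT A OR B OR E) AND (NOT A OR NOT B OR NOT E)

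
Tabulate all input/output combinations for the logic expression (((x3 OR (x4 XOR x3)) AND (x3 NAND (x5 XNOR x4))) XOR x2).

x3 | x4 | x5 | x2 | Output
--------------------------
0 | 0 | 0 | 0 | 0
0 | 0 | 0 | 1 | 1
0 | 0 | 1 | 0 | 0
0 | 0 | 1 | 1 | 1
0 | 1 | 0 | 0 | 1
0 | 1 | 0 | 1 | 0
0 | 1 | 1 | 0 | 1
0 | 1 | 1 | 1 | 0
1 | 0 | 0 | 0 | 0
1 | 0 | 0 | 1 | 1
1 | 0 | 1 | 0 | 1
1 | 0 | 1 | 1 | 0
1 | 1 | 0 | 0 | 1
1 | 1 | 0 | 1 | 0
1 | 1 | 1 | 0 | 0
1 | 1 | 1 | 1 | 1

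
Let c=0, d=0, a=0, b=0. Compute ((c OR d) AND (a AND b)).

Substituting: ((0 OR 0) AND (0 AND 0))
= 0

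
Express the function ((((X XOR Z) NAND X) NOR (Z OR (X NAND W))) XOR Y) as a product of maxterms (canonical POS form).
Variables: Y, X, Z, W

ΠM(0, 1, 2, 3, 4, 6, 7, 13) = (Y OR X OR Z OR W) AND (Y OR X OR Z OR NOT W) AND (Y OR X OR NOT Z OR W) AND (Y OR X OR NOT Z OR NOT W) AND (Y OR NOT X OR Z OR W) AND (Y OR NOT X OR NOT Z OR W) AND (Y OR NOT X OR NOT Z OR NOT W) AND (NOT Y OR NOT X OR Z OR NOT W)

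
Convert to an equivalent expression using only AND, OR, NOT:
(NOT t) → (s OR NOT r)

t OR (s OR NOT r)
(Implication elimination: A → B = NOT A OR B)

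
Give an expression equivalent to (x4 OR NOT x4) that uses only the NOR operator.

((x4 NOR (x4 NOR x4)) NOR (x4 NOR (x4 NOR x4)))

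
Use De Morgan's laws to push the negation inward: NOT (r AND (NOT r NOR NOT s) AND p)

NOT r OR NOT (NOT r NOR NOT s) OR NOT p
De Morgan's: NOT(AND of terms) = OR of negations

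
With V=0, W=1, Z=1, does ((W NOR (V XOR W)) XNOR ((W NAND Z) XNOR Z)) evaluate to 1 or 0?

Substituting: ((1 NOR (0 XOR 1)) XNOR ((1 NAND 1) XNOR 1))
= 1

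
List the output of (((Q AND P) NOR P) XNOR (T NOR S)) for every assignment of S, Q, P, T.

S | Q | P | T | Output
----------------------
0 | 0 | 0 | 0 | 1
0 | 0 | 0 | 1 | 0
0 | 0 | 1 | 0 | 0
0 | 0 | 1 | 1 | 1
0 | 1 | 0 | 0 | 1
0 | 1 | 0 | 1 | 0
0 | 1 | 1 | 0 | 0
0 | 1 | 1 | 1 | 1
1 | 0 | 0 | 0 | 0
1 | 0 | 0 | 1 | 0
1 | 0 | 1 | 0 | 1
1 | 0 | 1 | 1 | 1
1 | 1 | 0 | 0 | 0
1 | 1 | 0 | 1 | 0
1 | 1 | 1 | 0 | 1
1 | 1 | 1 | 1 | 1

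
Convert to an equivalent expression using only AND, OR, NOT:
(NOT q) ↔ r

((NOT q) AND r) OR (q AND NOT r)
(Biconditional = both true or both false)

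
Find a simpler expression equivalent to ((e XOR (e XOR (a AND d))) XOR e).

By XOR self-cancellation ((E XOR v) XOR v = E):
= (e XOR (a AND d))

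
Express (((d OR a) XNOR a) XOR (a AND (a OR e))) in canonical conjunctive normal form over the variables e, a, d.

(e OR a OR NOT d) AND (e OR NOT a OR d) AND (e OR NOT a OR NOT d) AND (NOT e OR a OR NOT d) AND (NOT e OR NOT a OR d) AND (NOT e OR NOT a OR NOT d)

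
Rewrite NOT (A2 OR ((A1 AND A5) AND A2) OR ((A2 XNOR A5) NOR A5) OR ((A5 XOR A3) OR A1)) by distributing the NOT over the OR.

NOT A2 AND NOT ((A1 AND A5) AND A2) AND NOT ((A2 XNOR A5) NOR A5) AND NOT ((A5 XOR A3) OR A1)
De Morgan's: NOT(OR of terms) = AND of negations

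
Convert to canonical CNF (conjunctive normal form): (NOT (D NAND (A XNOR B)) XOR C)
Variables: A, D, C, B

(A OR D OR C OR B) AND (A OR D OR C OR NOT B) AND (A OR NOT D OR C OR NOT B) AND (A OR NOT D OR NOT C OR B) AND (NOT A OR D OR C OR B) AND (NOT A OR D OR C OR NOT B) AND (NOT A OR NOT D OR C OR B) AND (NOT A OR NOT D OR NOT C OR NOT B)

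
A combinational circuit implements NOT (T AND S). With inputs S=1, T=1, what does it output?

Substituting: NOT (1 AND 1)
= 0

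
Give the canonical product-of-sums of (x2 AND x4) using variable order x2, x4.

ΠM(0, 1, 2) = (x2 OR x4) AND (x2 OR NOT x4) AND (NOT x2 OR x4)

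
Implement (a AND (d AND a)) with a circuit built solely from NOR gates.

((a NOR a) NOR (((d NOR d) NOR (a NOR a)) NOR ((d NOR d) NOR (a NOR a))))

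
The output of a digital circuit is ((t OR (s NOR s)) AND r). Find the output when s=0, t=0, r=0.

Substituting: ((0 OR (0 NOR 0)) AND 0)
= 0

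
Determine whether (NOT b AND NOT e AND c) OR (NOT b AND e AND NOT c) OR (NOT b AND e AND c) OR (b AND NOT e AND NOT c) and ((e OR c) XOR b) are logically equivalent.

Yes, they are equivalent — the two output columns agree on all 8 assignments:
b | e | c | Expression 1 | Expression 2
---------------------------------------
0 | 0 | 0 | 0 | 0
0 | 0 | 1 | 1 | 1
0 | 1 | 0 | 1 | 1
0 | 1 | 1 | 1 | 1
1 | 0 | 0 | 1 | 1
1 | 0 | 1 | 0 | 0
1 | 1 | 0 | 0 | 0
1 | 1 | 1 | 0 | 0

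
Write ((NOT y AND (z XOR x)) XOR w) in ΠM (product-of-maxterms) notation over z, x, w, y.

ΠM(0, 1, 5, 6, 9, 10, 12, 13) = (z OR x OR w OR y) AND (z OR x OR w OR NOT y) AND (z OR NOT x OR w OR NOT y) AND (z OR NOT x OR NOT w OR y) AND (NOT z OR x OR w OR NOT y) AND (NOT z OR x OR NOT w OR y) AND (NOT z OR NOT x OR w OR y) AND (NOT z OR NOT x OR w OR NOT y)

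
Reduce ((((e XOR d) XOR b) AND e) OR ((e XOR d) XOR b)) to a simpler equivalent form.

By absorption (E OR (E AND v) = E):
= ((e XOR d) XOR b)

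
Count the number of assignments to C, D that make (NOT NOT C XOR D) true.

Satisfying assignments: (0,1), (1,0)
Count: 2 out of 4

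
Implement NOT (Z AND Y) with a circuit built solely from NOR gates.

(((Z NOR Z) NOR (Y NOR Y)) NOR ((Z NOR Z) NOR (Y NOR Y)))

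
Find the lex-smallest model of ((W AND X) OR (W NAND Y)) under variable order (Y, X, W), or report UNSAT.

Y=0, X=0, W=0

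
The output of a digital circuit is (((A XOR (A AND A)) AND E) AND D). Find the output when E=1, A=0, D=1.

Substituting: (((0 XOR (0 AND 0)) AND 1) AND 1)
= 0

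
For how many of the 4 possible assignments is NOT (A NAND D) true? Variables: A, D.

Satisfying assignments: (1,1)
Count: 1 out of 4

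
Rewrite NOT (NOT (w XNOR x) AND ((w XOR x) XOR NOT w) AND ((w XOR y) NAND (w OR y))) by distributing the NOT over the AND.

(w XNOR x) OR NOT ((w XOR x) XOR NOT w) OR NOT ((w XOR y) NAND (w OR y))
De Morgan's: NOT(AND of terms) = OR of negations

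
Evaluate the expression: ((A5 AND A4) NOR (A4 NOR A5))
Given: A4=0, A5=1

Substituting: ((1 AND 0) NOR (0 NOR 1))
= 1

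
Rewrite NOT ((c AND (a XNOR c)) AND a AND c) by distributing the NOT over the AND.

NOT (c AND (a XNOR c)) OR NOT a OR NOT c
De Morgan's: NOT(AND of terms) = OR of negations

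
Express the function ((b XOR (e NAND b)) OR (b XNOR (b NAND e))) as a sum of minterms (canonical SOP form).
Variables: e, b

Σm(0, 1, 2, 3) = (NOT e AND NOT b) OR (NOT e AND b) OR (e AND NOT b) OR (e AND b)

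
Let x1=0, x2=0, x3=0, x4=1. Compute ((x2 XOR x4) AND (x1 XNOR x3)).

Substituting: ((0 XOR 1) AND (0 XNOR 0))
= 1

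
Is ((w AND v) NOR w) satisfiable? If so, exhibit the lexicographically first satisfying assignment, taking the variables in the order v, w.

v=0, w=0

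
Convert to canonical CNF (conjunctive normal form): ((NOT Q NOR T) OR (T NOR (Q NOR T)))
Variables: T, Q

(T OR Q) AND (NOT T OR Q) AND (NOT T OR NOT Q)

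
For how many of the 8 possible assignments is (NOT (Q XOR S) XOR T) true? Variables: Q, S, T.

Satisfying assignments: (0,0,0), (0,1,1), (1,0,1), (1,1,0)
Count: 4 out of 8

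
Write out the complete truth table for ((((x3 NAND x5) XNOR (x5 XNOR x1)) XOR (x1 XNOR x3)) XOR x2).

x3 | x2 | x1 | x5 | Output
--------------------------
0 | 0 | 0 | 0 | 0
0 | 0 | 0 | 1 | 1
0 | 0 | 1 | 0 | 0
0 | 0 | 1 | 1 | 1
0 | 1 | 0 | 0 | 1
0 | 1 | 0 | 1 | 0
0 | 1 | 1 | 0 | 1
0 | 1 | 1 | 1 | 0
1 | 0 | 0 | 0 | 1
1 | 0 | 0 | 1 | 1
1 | 0 | 1 | 0 | 1
1 | 0 | 1 | 1 | 1
1 | 1 | 0 | 0 | 0
1 | 1 | 0 | 1 | 0
1 | 1 | 1 | 0 | 0
1 | 1 | 1 | 1 | 0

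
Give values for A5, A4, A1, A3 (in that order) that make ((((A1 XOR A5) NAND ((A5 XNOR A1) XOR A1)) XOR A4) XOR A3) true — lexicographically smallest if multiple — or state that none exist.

A5=0, A4=0, A1=0, A3=0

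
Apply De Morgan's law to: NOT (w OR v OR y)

NOT w AND NOT v AND NOT y
De Morgan's: NOT(OR of terms) = AND of negations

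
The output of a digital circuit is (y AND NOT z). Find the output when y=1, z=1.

Substituting: (1 AND NOT 1)
= 0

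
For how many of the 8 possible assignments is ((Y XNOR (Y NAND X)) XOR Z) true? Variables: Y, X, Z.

Satisfying assignments: (0,0,1), (0,1,1), (1,0,0), (1,1,1)
Count: 4 out of 8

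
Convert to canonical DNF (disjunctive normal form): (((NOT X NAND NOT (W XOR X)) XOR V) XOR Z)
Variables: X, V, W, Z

(NOT X AND NOT V AND NOT W AND Z) OR (NOT X AND NOT V AND W AND NOT Z) OR (NOT X AND V AND NOT W AND NOT Z) OR (NOT X AND V AND W AND Z) OR (X AND NOT V AND NOT W AND NOT Z) OR (X AND NOT V AND W AND NOT Z) OR (X AND V AND NOT W AND Z) OR (X AND V AND W AND Z)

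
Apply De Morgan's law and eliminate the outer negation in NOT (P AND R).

NOT P OR NOT R
De Morgan's: NOT(AND of terms) = OR of negations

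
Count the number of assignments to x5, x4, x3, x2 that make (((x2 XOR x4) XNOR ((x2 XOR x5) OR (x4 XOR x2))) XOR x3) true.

Satisfying assignments: (0,0,0,0), (0,0,0,1), (0,1,0,0), (0,1,1,1), (1,0,0,1), (1,0,1,0), (1,1,0,0), (1,1,0,1)
Count: 8 out of 16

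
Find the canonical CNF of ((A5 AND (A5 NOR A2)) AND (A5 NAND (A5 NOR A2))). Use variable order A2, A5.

(A2 OR A5) AND (A2 OR NOT A5) AND (NOT A2 OR A5) AND (NOT A2 OR NOT A5)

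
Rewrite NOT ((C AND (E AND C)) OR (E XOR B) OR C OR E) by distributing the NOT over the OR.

NOT (C AND (E AND C)) AND NOT (E XOR B) AND NOT C AND NOT E
De Morgan's: NOT(OR of terms) = AND of negations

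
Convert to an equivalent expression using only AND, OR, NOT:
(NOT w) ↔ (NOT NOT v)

((NOT w) AND (NOT NOT v)) OR (w AND NOT v)
(Biconditional = both true or both false)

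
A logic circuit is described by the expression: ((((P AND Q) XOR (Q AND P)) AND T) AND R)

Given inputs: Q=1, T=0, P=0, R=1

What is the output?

Substituting: ((((0 AND 1) XOR (1 AND 0)) AND 0) AND 1)
= 0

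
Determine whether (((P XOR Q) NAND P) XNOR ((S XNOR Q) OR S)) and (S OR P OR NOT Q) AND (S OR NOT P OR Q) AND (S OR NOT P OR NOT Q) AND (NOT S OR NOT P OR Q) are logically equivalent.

Yes, they are equivalent — the two output columns agree on all 8 assignments:
S | P | Q | Expression 1 | Expression 2
---------------------------------------
0 | 0 | 0 | 1 | 1
0 | 0 | 1 | 0 | 0
0 | 1 | 0 | 0 | 0
0 | 1 | 1 | 0 | 0
1 | 0 | 0 | 1 | 1
1 | 0 | 1 | 1 | 1
1 | 1 | 0 | 0 | 0
1 | 1 | 1 | 1 | 1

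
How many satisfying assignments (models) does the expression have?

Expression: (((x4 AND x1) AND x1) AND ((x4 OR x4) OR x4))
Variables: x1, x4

Satisfying assignments: (1,1)
Count: 1 out of 4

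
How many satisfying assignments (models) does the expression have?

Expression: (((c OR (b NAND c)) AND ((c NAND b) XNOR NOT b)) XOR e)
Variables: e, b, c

Satisfying assignments: (0,0,0), (0,0,1), (0,1,1), (1,1,0)
Count: 4 out of 8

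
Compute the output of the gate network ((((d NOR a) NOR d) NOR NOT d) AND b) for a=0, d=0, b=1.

Substituting: ((((0 NOR 0) NOR 0) NOR NOT 0) AND 1)
= 0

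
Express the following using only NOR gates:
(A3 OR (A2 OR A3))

((A3 NOR ((A2 NOR A3) NOR (A2 NOR A3))) NOR (A3 NOR ((A2 NOR A3) NOR (A2 NOR A3))))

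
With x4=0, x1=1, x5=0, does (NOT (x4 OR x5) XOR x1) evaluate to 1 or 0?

Substituting: (NOT (0 OR 0) XOR 1)
= 0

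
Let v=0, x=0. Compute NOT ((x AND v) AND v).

Substituting: NOT ((0 AND 0) AND 0)
= 1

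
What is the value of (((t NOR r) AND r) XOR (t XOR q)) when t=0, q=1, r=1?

Substituting: (((0 NOR 1) AND 1) XOR (0 XOR 1))
= 1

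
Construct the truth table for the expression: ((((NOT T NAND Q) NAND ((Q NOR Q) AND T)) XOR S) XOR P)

T | Q | S | P | Output
----------------------
0 | 0 | 0 | 0 | 1
0 | 0 | 0 | 1 | 0
0 | 0 | 1 | 0 | 0
0 | 0 | 1 | 1 | 1
0 | 1 | 0 | 0 | 1
0 | 1 | 0 | 1 | 0
0 | 1 | 1 | 0 | 0
0 | 1 | 1 | 1 | 1
1 | 0 | 0 | 0 | 0
1 | 0 | 0 | 1 | 1
1 | 0 | 1 | 0 | 1
1 | 0 | 1 | 1 | 0
1 | 1 | 0 | 0 | 1
1 | 1 | 0 | 1 | 0
1 | 1 | 1 | 0 | 0
1 | 1 | 1 | 1 | 1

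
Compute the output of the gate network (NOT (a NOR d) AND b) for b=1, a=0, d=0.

Substituting: (NOT (0 NOR 0) AND 1)
= 0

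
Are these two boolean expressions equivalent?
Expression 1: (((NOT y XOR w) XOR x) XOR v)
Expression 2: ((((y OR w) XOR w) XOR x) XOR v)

No. Counterexample: with w=0, y=0, x=0, v=0, Expression 1 = 1 but Expression 2 = 0.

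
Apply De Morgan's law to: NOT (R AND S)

NOT R OR NOT S
De Morgan's: NOT(AND of terms) = OR of negations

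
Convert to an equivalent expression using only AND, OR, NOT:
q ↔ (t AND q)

(q AND (t AND q)) OR (NOT q AND NOT (t AND q))
(Biconditional = both true or both false)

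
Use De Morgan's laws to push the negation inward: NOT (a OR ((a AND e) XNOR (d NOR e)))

NOT a AND NOT ((a AND e) XNOR (d NOR e))
De Morgan's: NOT(OR of terms) = AND of negations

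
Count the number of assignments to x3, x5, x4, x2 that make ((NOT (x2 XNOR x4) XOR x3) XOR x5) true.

Satisfying assignments: (0,0,0,1), (0,0,1,0), (0,1,0,0), (0,1,1,1), (1,0,0,0), (1,0,1,1), (1,1,0,1), (1,1,1,0)
Count: 8 out of 16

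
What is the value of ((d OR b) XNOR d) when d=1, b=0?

Substituting: ((1 OR 0) XNOR 1)
= 1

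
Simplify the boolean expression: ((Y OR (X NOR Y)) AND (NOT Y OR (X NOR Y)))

By distribution ((E OR v) AND (E OR NOT v) = E):
= (X NOR Y)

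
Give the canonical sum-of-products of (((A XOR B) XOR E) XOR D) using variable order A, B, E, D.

Σm(1, 2, 4, 7, 8, 11, 13, 14) = (NOT A AND NOT B AND NOT E AND D) OR (NOT A AND NOT B AND E AND NOT D) OR (NOT A AND B AND NOT E AND NOT D) OR (NOT A AND B AND E AND D) OR (A AND NOT B AND NOT E AND NOT D) OR (A AND NOT B AND E AND D) OR (A AND B AND NOT E AND D) OR (A AND B AND E AND NOT D)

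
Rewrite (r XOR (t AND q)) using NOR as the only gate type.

((((r NOR ((t NOR t) NOR (q NOR q))) NOR (r NOR ((t NOR t) NOR (q NOR q)))) NOR ((r NOR ((t NOR t) NOR (q NOR q))) NOR (r NOR ((t NOR t) NOR (q NOR q))))) NOR ((((r NOR r) NOR (((t NOR t) NOR (q NOR q)) NOR ((t NOR t) NOR (q NOR q)))) NOR ((r NOR r) NOR (((t NOR t) NOR (q NOR q)) NOR ((t NOR t) NOR (q NOR q))))) NOR (((r NOR r) NOR (((t NOR t) NOR (q NOR q)) NOR ((t NOR t) NOR (q NOR q)))) NOR ((r NOR r) NOR (((t NOR t) NOR (q NOR q)) NOR ((t NOR t) NOR (q NOR q)))))))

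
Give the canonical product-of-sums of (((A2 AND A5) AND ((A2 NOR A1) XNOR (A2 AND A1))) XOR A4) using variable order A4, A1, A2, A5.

ΠM(0, 1, 2, 4, 5, 6, 7, 11) = (A4 OR A1 OR A2 OR A5) AND (A4 OR A1 OR A2 OR NOT A5) AND (A4 OR A1 OR NOT A2 OR A5) AND (A4 OR NOT A1 OR A2 OR A5) AND (A4 OR NOT A1 OR A2 OR NOT A5) AND (A4 OR NOT A1 OR NOT A2 OR A5) AND (A4 OR NOT A1 OR NOT A2 OR NOT A5) AND (NOT A4 OR A1 OR NOT A2 OR NOT A5)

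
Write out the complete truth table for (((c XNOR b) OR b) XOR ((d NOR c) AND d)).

d | b | c | Output
------------------
0 | 0 | 0 | 1
0 | 0 | 1 | 0
0 | 1 | 0 | 1
0 | 1 | 1 | 1
1 | 0 | 0 | 1
1 | 0 | 1 | 0
1 | 1 | 0 | 1
1 | 1 | 1 | 1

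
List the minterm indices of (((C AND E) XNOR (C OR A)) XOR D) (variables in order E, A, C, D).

Σm(0, 3, 5, 7, 8, 10, 13, 14) = (NOT E AND NOT A AND NOT C AND NOT D) OR (NOT E AND NOT A AND C AND D) OR (NOT E AND A AND NOT C AND D) OR (NOT E AND A AND C AND D) OR (E AND NOT A AND NOT C AND NOT D) OR (E AND NOT A AND C AND NOT D) OR (E AND A AND NOT C AND D) OR (E AND A AND C AND NOT D)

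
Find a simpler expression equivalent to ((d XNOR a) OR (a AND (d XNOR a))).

By absorption (E OR (E AND v) = E):
= (d XNOR a)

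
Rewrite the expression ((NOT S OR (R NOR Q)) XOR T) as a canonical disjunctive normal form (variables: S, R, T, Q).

(NOT S AND NOT R AND NOT T AND NOT Q) OR (NOT S AND NOT R AND NOT T AND Q) OR (NOT S AND R AND NOT T AND NOT Q) OR (NOT S AND R AND NOT T AND Q) OR (S AND NOT R AND NOT T AND NOT Q) OR (S AND NOT R AND T AND Q) OR (S AND R AND T AND NOT Q) OR (S AND R AND T AND Q)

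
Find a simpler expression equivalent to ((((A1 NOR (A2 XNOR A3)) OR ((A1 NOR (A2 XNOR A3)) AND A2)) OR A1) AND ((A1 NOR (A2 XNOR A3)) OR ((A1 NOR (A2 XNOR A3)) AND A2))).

By absorption (E AND (E OR v) = E) then absorption (E OR (E AND v) = E):
= (A1 NOR (A2 XNOR A3))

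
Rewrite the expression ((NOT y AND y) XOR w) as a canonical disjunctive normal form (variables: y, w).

(NOT y AND w) OR (y AND w)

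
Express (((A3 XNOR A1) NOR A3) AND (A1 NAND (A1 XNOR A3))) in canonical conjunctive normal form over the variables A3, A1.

(A3 OR A1) AND (NOT A3 OR A1) AND (NOT A3 OR NOT A1)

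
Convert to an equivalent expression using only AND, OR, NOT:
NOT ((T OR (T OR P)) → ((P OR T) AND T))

(T OR (T OR P)) AND NOT ((P OR T) AND T)
(Negated implication: NOT(A → B) = A AND NOT B)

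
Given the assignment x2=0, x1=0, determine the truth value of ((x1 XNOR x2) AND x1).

Substituting: ((0 XNOR 0) AND 0)
= 0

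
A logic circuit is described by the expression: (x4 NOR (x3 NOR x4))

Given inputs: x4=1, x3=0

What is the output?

Substituting: (1 NOR (0 NOR 1))
= 0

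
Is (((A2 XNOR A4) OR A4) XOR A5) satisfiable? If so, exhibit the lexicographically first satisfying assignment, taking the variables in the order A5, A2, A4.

A5=0, A2=0, A4=0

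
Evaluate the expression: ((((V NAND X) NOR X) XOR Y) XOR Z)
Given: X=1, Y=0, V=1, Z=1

Substituting: ((((1 NAND 1) NOR 1) XOR 0) XOR 1)
= 1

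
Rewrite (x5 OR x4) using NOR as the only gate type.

((x5 NOR x4) NOR (x5 NOR x4))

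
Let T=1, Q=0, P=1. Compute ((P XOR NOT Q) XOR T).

Substituting: ((1 XOR NOT 0) XOR 1)
= 1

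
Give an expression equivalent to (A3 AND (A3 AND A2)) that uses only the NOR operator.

((A3 NOR A3) NOR (((A3 NOR A3) NOR (A2 NOR A2)) NOR ((A3 NOR A3) NOR (A2 NOR A2))))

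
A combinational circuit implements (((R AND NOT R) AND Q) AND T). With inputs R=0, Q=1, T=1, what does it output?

Substituting: (((0 AND NOT 0) AND 1) AND 1)
= 0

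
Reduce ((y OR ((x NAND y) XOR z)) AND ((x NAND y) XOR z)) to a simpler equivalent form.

By absorption (E AND (E OR v) = E):
= ((x NAND y) XOR z)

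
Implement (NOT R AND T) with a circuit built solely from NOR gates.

(((R NOR R) NOR (R NOR R)) NOR (T NOR T))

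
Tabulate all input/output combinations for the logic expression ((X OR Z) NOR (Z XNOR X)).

Z | X | Output
--------------
0 | 0 | 0
0 | 1 | 0
1 | 0 | 0
1 | 1 | 0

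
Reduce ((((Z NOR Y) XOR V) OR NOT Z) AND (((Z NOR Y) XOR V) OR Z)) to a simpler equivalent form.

By distribution ((E OR v) AND (E OR NOT v) = E):
= ((Z NOR Y) XOR V)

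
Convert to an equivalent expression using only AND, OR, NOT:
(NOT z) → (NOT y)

z OR (NOT y)
(Implication elimination: A → B = NOT A OR B)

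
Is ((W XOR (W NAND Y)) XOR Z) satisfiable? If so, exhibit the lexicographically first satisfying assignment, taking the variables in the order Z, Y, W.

Z=0, Y=0, W=0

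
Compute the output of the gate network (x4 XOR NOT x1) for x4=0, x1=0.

Substituting: (0 XOR NOT 0)
= 1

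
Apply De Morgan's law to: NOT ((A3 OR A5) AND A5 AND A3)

NOT (A3 OR A5) OR NOT A5 OR NOT A3
De Morgan's: NOT(AND of terms) = OR of negations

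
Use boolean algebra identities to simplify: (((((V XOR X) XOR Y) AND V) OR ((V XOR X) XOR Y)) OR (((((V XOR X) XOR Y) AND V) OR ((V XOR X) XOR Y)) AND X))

By absorption (E OR (E AND v) = E) then absorption (E OR (E AND v) = E):
= ((V XOR X) XOR Y)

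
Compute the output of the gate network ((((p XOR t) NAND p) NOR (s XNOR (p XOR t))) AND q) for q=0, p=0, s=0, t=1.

Substituting: ((((0 XOR 1) NAND 0) NOR (0 XNOR (0 XOR 1))) AND 0)
= 0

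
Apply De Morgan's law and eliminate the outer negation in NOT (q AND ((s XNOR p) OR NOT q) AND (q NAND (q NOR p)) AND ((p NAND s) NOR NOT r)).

NOT q OR NOT ((s XNOR p) OR NOT q) OR NOT (q NAND (q NOR p)) OR NOT ((p NAND s) NOR NOT r)
De Morgan's: NOT(AND of terms) = OR of negations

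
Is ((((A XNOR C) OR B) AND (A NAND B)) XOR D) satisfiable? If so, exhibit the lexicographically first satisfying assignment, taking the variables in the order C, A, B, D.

C=0, A=0, B=0, D=0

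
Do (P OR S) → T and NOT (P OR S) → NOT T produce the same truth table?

No, Inverse is not equivalent to original (counterexample: S=0, P=0, T=1)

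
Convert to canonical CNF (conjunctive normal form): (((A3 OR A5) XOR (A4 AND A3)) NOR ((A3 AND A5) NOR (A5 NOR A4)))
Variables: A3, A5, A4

(A3 OR A5 OR NOT A4) AND (A3 OR NOT A5 OR A4) AND (A3 OR NOT A5 OR NOT A4) AND (NOT A3 OR A5 OR A4) AND (NOT A3 OR A5 OR NOT A4) AND (NOT A3 OR NOT A5 OR A4)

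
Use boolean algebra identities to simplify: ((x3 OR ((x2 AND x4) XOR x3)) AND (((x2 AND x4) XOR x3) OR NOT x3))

By distribution ((E OR v) AND (E OR NOT v) = E):
= ((x2 AND x4) XOR x3)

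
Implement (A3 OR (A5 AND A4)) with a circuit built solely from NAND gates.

((A3 NAND A3) NAND (((A5 NAND A4) NAND (A5 NAND A4)) NAND ((A5 NAND A4) NAND (A5 NAND A4))))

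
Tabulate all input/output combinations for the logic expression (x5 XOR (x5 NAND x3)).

x3 | x5 | Output
----------------
0 | 0 | 1
0 | 1 | 0
1 | 0 | 1
1 | 1 | 1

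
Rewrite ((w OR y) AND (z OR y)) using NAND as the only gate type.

((((w NAND w) NAND (y NAND y)) NAND ((z NAND z) NAND (y NAND y))) NAND (((w NAND w) NAND (y NAND y)) NAND ((z NAND z) NAND (y NAND y))))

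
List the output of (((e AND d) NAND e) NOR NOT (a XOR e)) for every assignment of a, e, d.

a | e | d | Output
------------------
0 | 0 | 0 | 0
0 | 0 | 1 | 0
0 | 1 | 0 | 0
0 | 1 | 1 | 1
1 | 0 | 0 | 0
1 | 0 | 1 | 0
1 | 1 | 0 | 0
1 | 1 | 1 | 0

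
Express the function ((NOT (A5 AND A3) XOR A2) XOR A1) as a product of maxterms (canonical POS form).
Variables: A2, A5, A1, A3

ΠM(2, 3, 5, 6, 8, 9, 12, 15) = (A2 OR A5 OR NOT A1 OR A3) AND (A2 OR A5 OR NOT A1 OR NOT A3) AND (A2 OR NOT A5 OR A1 OR NOT A3) AND (A2 OR NOT A5 OR NOT A1 OR A3) AND (NOT A2 OR A5 OR A1 OR A3) AND (NOT A2 OR A5 OR A1 OR NOT A3) AND (NOT A2 OR NOT A5 OR A1 OR A3) AND (NOT A2 OR NOT A5 OR NOT A1 OR NOT A3)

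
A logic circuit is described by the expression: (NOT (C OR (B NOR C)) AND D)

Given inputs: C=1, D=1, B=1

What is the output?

Substituting: (NOT (1 OR (1 NOR 1)) AND 1)
= 0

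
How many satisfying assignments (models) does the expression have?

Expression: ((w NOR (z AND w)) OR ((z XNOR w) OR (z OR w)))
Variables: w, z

Satisfying assignments: (0,0), (0,1), (1,0), (1,1)
Count: 4 out of 4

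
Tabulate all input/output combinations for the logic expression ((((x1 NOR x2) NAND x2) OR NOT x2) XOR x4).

x2 | x4 | x1 | Output
---------------------
0 | 0 | 0 | 1
0 | 0 | 1 | 1
0 | 1 | 0 | 0
0 | 1 | 1 | 0
1 | 0 | 0 | 1
1 | 0 | 1 | 1
1 | 1 | 0 | 0
1 | 1 | 1 | 0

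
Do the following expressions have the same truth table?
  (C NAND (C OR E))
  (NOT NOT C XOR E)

No. Counterexample: with C=0, E=0, Expression 1 = 1 but Expression 2 = 0.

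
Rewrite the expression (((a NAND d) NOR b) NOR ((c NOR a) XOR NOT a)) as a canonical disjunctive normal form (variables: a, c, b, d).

(NOT a AND NOT c AND NOT b AND NOT d) OR (NOT a AND NOT c AND NOT b AND d) OR (NOT a AND NOT c AND b AND NOT d) OR (NOT a AND NOT c AND b AND d) OR (a AND NOT c AND NOT b AND NOT d) OR (a AND NOT c AND b AND NOT d) OR (a AND NOT c AND b AND d) OR (a AND c AND NOT b AND NOT d) OR (a AND c AND b AND NOT d) OR (a AND c AND b AND d)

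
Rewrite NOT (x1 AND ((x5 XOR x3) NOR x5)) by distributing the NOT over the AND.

NOT x1 OR NOT ((x5 XOR x3) NOR x5)
De Morgan's: NOT(AND of terms) = OR of negations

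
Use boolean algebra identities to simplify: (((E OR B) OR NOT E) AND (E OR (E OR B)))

By distribution ((E OR v) AND (E OR NOT v) = E):
= (E OR B)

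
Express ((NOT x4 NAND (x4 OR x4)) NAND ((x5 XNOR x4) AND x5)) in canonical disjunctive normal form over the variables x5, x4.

(NOT x5 AND NOT x4) OR (NOT x5 AND x4) OR (x5 AND NOT x4)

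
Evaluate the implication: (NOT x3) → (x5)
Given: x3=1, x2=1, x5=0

Antecedent (NOT x3) = 0; consequent (x5) = 0.
0 → 0 = 1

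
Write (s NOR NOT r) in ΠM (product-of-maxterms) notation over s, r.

ΠM(0, 2, 3) = (s OR r) AND (NOT s OR r) AND (NOT s OR NOT r)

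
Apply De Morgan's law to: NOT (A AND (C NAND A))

NOT A OR NOT (C NAND A)
De Morgan's: NOT(AND of terms) = OR of negations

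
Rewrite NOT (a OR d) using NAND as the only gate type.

(((a NAND a) NAND (d NAND d)) NAND ((a NAND a) NAND (d NAND d)))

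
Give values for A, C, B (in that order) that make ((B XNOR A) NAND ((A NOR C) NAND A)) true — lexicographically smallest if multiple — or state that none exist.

A=0, C=0, B=1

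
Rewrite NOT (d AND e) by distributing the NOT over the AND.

NOT d OR NOT e
De Morgan's: NOT(AND of terms) = OR of negations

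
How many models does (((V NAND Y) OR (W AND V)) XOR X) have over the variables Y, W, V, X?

Satisfying assignments: (0,0,0,0), (0,0,1,0), (0,1,0,0), (0,1,1,0), (1,0,0,0), (1,0,1,1), (1,1,0,0), (1,1,1,0)
Count: 8 out of 16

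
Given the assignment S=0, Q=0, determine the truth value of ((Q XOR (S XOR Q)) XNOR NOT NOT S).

Substituting: ((0 XOR (0 XOR 0)) XNOR NOT NOT 0)
= 1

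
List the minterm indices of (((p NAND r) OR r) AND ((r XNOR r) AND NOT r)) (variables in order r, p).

Σm(0, 1) = (NOT r AND NOT p) OR (NOT r AND p)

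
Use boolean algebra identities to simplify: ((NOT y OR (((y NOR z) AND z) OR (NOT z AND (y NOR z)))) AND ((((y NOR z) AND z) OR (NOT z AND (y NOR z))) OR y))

By distribution ((E OR v) AND (E OR NOT v) = E) then distribution ((E AND v) OR (E AND NOT v) = E):
= (y NOR z)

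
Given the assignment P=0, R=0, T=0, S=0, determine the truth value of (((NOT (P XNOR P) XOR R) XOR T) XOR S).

Substituting: (((NOT (0 XNOR 0) XOR 0) XOR 0) XOR 0)
= 0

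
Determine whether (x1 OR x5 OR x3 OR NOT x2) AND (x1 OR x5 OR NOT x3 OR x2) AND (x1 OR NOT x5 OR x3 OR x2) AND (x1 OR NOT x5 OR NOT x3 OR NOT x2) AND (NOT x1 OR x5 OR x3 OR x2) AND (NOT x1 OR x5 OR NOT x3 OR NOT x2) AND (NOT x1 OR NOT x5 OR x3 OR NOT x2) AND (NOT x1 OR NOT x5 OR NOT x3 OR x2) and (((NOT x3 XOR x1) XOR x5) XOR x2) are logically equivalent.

Yes, they are equivalent — the two output columns agree on all 16 assignments:
x1 | x5 | x3 | x2 | Expression 1 | Expression 2
-----------------------------------------------
0 | 0 | 0 | 0 | 1 | 1
0 | 0 | 0 | 1 | 0 | 0
0 | 0 | 1 | 0 | 0 | 0
0 | 0 | 1 | 1 | 1 | 1
0 | 1 | 0 | 0 | 0 | 0
0 | 1 | 0 | 1 | 1 | 1
0 | 1 | 1 | 0 | 1 | 1
0 | 1 | 1 | 1 | 0 | 0
1 | 0 | 0 | 0 | 0 | 0
1 | 0 | 0 | 1 | 1 | 1
1 | 0 | 1 | 0 | 1 | 1
1 | 0 | 1 | 1 | 0 | 0
1 | 1 | 0 | 0 | 1 | 1
1 | 1 | 0 | 1 | 0 | 0
1 | 1 | 1 | 0 | 0 | 0
1 | 1 | 1 | 1 | 1 | 1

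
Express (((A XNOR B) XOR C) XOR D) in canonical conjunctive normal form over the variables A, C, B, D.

(A OR C OR B OR NOT D) AND (A OR C OR NOT B OR D) AND (A OR NOT C OR B OR D) AND (A OR NOT C OR NOT B OR NOT D) AND (NOT A OR C OR B OR D) AND (NOT A OR C OR NOT B OR NOT D) AND (NOT A OR NOT C OR B OR NOT D) AND (NOT A OR NOT C OR NOT B OR D)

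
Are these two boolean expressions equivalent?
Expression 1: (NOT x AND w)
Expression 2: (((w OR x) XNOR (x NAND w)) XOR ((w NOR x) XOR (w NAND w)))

Yes, they are equivalent — the two output columns agree on all 4 assignments:
x | w | Expression 1 | Expression 2
-----------------------------------
0 | 0 | 0 | 0
0 | 1 | 1 | 1
1 | 0 | 0 | 0
1 | 1 | 0 | 0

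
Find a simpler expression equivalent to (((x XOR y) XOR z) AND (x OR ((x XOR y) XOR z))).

By absorption (E AND (E OR v) = E):
= ((x XOR y) XOR z)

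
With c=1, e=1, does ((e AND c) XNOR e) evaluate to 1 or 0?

Substituting: ((1 AND 1) XNOR 1)
= 1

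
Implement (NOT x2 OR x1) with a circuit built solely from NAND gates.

(((x2 NAND x2) NAND (x2 NAND x2)) NAND (x1 NAND x1))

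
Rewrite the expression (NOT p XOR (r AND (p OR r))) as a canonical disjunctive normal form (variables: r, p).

(NOT r AND NOT p) OR (r AND p)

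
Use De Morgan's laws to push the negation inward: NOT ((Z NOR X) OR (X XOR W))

NOT (Z NOR X) AND NOT (X XOR W)
De Morgan's: NOT(OR of terms) = AND of negations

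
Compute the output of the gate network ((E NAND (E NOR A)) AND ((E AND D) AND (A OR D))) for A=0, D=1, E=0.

Substituting: ((0 NAND (0 NOR 0)) AND ((0 AND 1) AND (0 OR 1)))
= 0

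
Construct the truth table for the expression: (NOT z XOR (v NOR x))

v | z | x | Output
------------------
0 | 0 | 0 | 0
0 | 0 | 1 | 1
0 | 1 | 0 | 1
0 | 1 | 1 | 0
1 | 0 | 0 | 1
1 | 0 | 1 | 1
1 | 1 | 0 | 0
1 | 1 | 1 | 0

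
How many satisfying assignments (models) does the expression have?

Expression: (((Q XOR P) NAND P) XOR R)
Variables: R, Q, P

Satisfying assignments: (0,0,0), (0,1,0), (0,1,1), (1,0,1)
Count: 4 out of 8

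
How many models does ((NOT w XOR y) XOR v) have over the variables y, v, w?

Satisfying assignments: (0,0,0), (0,1,1), (1,0,1), (1,1,0)
Count: 4 out of 8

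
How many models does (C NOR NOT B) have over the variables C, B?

Satisfying assignments: (0,1)
Count: 1 out of 4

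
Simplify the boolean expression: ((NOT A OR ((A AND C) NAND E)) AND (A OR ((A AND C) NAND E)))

By distribution ((E OR v) AND (E OR NOT v) = E):
= ((A AND C) NAND E)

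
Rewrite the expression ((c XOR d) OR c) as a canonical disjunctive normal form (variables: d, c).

(NOT d AND c) OR (d AND NOT c) OR (d AND c)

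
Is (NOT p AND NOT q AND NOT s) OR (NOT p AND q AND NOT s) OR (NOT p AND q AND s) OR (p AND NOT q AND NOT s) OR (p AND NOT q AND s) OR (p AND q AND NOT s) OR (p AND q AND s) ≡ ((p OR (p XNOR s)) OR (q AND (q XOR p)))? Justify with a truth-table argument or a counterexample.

Yes, they are equivalent — the two output columns agree on all 8 assignments:
p | q | s | Expression 1 | Expression 2
---------------------------------------
0 | 0 | 0 | 1 | 1
0 | 0 | 1 | 0 | 0
0 | 1 | 0 | 1 | 1
0 | 1 | 1 | 1 | 1
1 | 0 | 0 | 1 | 1
1 | 0 | 1 | 1 | 1
1 | 1 | 0 | 1 | 1
1 | 1 | 1 | 1 | 1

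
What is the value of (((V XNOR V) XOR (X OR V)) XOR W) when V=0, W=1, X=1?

Substituting: (((0 XNOR 0) XOR (1 OR 0)) XOR 1)
= 1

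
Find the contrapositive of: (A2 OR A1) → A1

Contrapositive: NOT A1 → NOT (A2 OR A1)
Note: A statement and its contrapositive are logically equivalent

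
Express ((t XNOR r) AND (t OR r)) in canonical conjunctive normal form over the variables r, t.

(r OR t) AND (r OR NOT t) AND (NOT r OR t)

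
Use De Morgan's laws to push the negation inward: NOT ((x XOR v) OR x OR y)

NOT (x XOR v) AND NOT x AND NOT y
De Morgan's: NOT(OR of terms) = AND of negations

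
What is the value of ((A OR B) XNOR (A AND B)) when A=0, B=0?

Substituting: ((0 OR 0) XNOR (0 AND 0))
= 1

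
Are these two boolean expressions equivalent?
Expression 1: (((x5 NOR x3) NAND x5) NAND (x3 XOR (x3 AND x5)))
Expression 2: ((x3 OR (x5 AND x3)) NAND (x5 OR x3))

No. Counterexample: with x5=1, x3=1, Expression 1 = 1 but Expression 2 = 0.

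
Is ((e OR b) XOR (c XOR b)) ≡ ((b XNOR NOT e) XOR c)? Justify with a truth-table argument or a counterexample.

No. Counterexample: with c=0, b=1, e=0, Expression 1 = 0 but Expression 2 = 1.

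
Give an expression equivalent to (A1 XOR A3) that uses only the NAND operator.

((A1 NAND (A1 NAND A3)) NAND (A3 NAND (A1 NAND A3)))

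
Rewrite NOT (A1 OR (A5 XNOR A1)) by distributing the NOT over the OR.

NOT A1 AND NOT (A5 XNOR A1)
De Morgan's: NOT(OR of terms) = AND of negations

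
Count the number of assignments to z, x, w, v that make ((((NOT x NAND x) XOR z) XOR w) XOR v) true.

Satisfying assignments: (0,0,0,0), (0,0,1,1), (0,1,0,0), (0,1,1,1), (1,0,0,1), (1,0,1,0), (1,1,0,1), (1,1,1,0)
Count: 8 out of 16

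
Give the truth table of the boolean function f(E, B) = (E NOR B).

E | B | Output
--------------
0 | 0 | 1
0 | 1 | 0
1 | 0 | 0
1 | 1 | 0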